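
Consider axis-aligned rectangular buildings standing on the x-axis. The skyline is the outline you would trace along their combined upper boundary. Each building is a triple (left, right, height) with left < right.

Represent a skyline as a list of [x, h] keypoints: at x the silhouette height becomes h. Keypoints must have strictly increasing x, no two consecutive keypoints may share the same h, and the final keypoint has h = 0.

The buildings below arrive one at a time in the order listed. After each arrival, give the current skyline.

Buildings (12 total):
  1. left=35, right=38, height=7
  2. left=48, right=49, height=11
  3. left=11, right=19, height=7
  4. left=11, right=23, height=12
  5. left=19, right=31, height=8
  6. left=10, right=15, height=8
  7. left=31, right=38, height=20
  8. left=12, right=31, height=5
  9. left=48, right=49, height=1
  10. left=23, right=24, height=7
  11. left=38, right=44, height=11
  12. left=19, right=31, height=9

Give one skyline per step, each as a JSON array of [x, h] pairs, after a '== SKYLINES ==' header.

== SKYLINES ==
[[35,7],[38,0]]
[[35,7],[38,0],[48,11],[49,0]]
[[11,7],[19,0],[35,7],[38,0],[48,11],[49,0]]
[[11,12],[23,0],[35,7],[38,0],[48,11],[49,0]]
[[11,12],[23,8],[31,0],[35,7],[38,0],[48,11],[49,0]]
[[10,8],[11,12],[23,8],[31,0],[35,7],[38,0],[48,11],[49,0]]
[[10,8],[11,12],[23,8],[31,20],[38,0],[48,11],[49,0]]
[[10,8],[11,12],[23,8],[31,20],[38,0],[48,11],[49,0]]
[[10,8],[11,12],[23,8],[31,20],[38,0],[48,11],[49,0]]
[[10,8],[11,12],[23,8],[31,20],[38,0],[48,11],[49,0]]
[[10,8],[11,12],[23,8],[31,20],[38,11],[44,0],[48,11],[49,0]]
[[10,8],[11,12],[23,9],[31,20],[38,11],[44,0],[48,11],[49,0]]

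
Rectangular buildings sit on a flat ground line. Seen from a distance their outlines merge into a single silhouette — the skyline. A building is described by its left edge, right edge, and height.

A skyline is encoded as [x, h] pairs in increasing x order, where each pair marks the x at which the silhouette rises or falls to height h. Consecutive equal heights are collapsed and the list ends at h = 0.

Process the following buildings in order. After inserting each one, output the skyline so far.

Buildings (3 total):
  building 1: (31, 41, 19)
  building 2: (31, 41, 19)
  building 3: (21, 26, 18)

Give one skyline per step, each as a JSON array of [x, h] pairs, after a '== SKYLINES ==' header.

== SKYLINES ==
[[31,19],[41,0]]
[[31,19],[41,0]]
[[21,18],[26,0],[31,19],[41,0]]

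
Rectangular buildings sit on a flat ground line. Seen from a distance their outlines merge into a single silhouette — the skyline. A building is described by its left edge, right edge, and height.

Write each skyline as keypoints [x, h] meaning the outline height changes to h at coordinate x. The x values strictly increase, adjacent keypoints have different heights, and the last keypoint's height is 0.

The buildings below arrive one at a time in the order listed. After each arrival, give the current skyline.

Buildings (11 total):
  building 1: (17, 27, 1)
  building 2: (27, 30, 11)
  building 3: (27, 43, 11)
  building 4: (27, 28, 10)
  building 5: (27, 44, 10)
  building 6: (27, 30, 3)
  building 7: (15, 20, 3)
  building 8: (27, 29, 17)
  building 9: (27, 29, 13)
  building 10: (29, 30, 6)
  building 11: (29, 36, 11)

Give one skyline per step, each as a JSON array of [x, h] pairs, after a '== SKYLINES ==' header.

== SKYLINES ==
[[17,1],[27,0]]
[[17,1],[27,11],[30,0]]
[[17,1],[27,11],[43,0]]
[[17,1],[27,11],[43,0]]
[[17,1],[27,11],[43,10],[44,0]]
[[17,1],[27,11],[43,10],[44,0]]
[[15,3],[20,1],[27,11],[43,10],[44,0]]
[[15,3],[20,1],[27,17],[29,11],[43,10],[44,0]]
[[15,3],[20,1],[27,17],[29,11],[43,10],[44,0]]
[[15,3],[20,1],[27,17],[29,11],[43,10],[44,0]]
[[15,3],[20,1],[27,17],[29,11],[43,10],[44,0]]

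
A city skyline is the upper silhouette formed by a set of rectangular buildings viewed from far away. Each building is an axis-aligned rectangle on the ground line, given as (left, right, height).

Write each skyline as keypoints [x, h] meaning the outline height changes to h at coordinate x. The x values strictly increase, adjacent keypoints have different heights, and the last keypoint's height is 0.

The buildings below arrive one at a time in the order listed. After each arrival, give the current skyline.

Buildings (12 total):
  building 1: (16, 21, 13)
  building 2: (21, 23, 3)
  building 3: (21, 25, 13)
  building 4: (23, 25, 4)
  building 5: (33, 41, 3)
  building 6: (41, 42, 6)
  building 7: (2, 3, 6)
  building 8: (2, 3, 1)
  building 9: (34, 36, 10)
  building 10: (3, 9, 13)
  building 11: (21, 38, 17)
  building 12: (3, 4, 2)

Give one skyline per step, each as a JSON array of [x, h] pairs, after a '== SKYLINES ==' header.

== SKYLINES ==
[[16,13],[21,0]]
[[16,13],[21,3],[23,0]]
[[16,13],[25,0]]
[[16,13],[25,0]]
[[16,13],[25,0],[33,3],[41,0]]
[[16,13],[25,0],[33,3],[41,6],[42,0]]
[[2,6],[3,0],[16,13],[25,0],[33,3],[41,6],[42,0]]
[[2,6],[3,0],[16,13],[25,0],[33,3],[41,6],[42,0]]
[[2,6],[3,0],[16,13],[25,0],[33,3],[34,10],[36,3],[41,6],[42,0]]
[[2,6],[3,13],[9,0],[16,13],[25,0],[33,3],[34,10],[36,3],[41,6],[42,0]]
[[2,6],[3,13],[9,0],[16,13],[21,17],[38,3],[41,6],[42,0]]
[[2,6],[3,13],[9,0],[16,13],[21,17],[38,3],[41,6],[42,0]]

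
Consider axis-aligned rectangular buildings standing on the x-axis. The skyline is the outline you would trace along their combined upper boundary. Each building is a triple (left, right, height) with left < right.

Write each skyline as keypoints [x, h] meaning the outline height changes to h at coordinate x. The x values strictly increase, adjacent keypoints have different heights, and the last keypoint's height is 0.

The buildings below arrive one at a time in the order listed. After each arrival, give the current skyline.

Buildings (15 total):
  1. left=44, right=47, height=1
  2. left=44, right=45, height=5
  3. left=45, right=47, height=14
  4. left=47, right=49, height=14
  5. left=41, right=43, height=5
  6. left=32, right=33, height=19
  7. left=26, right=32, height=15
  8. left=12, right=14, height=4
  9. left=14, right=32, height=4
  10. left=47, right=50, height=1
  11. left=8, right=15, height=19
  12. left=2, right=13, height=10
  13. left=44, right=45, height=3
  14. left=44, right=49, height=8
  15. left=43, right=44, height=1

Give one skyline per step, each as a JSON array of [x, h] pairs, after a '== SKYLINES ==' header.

== SKYLINES ==
[[44,1],[47,0]]
[[44,5],[45,1],[47,0]]
[[44,5],[45,14],[47,0]]
[[44,5],[45,14],[49,0]]
[[41,5],[43,0],[44,5],[45,14],[49,0]]
[[32,19],[33,0],[41,5],[43,0],[44,5],[45,14],[49,0]]
[[26,15],[32,19],[33,0],[41,5],[43,0],[44,5],[45,14],[49,0]]
[[12,4],[14,0],[26,15],[32,19],[33,0],[41,5],[43,0],[44,5],[45,14],[49,0]]
[[12,4],[26,15],[32,19],[33,0],[41,5],[43,0],[44,5],[45,14],[49,0]]
[[12,4],[26,15],[32,19],[33,0],[41,5],[43,0],[44,5],[45,14],[49,1],[50,0]]
[[8,19],[15,4],[26,15],[32,19],[33,0],[41,5],[43,0],[44,5],[45,14],[49,1],[50,0]]
[[2,10],[8,19],[15,4],[26,15],[32,19],[33,0],[41,5],[43,0],[44,5],[45,14],[49,1],[50,0]]
[[2,10],[8,19],[15,4],[26,15],[32,19],[33,0],[41,5],[43,0],[44,5],[45,14],[49,1],[50,0]]
[[2,10],[8,19],[15,4],[26,15],[32,19],[33,0],[41,5],[43,0],[44,8],[45,14],[49,1],[50,0]]
[[2,10],[8,19],[15,4],[26,15],[32,19],[33,0],[41,5],[43,1],[44,8],[45,14],[49,1],[50,0]]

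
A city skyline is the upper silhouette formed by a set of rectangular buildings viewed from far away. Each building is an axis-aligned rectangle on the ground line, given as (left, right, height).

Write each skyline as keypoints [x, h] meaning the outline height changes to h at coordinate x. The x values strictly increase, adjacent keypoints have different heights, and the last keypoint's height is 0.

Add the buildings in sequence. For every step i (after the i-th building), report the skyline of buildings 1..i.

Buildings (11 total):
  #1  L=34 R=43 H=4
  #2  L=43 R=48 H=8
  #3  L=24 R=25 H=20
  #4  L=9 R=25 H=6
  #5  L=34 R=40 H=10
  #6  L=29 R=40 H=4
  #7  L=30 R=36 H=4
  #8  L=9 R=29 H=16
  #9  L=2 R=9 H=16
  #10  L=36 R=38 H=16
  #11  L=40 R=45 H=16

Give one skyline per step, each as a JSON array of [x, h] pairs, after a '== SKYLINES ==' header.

== SKYLINES ==
[[34,4],[43,0]]
[[34,4],[43,8],[48,0]]
[[24,20],[25,0],[34,4],[43,8],[48,0]]
[[9,6],[24,20],[25,0],[34,4],[43,8],[48,0]]
[[9,6],[24,20],[25,0],[34,10],[40,4],[43,8],[48,0]]
[[9,6],[24,20],[25,0],[29,4],[34,10],[40,4],[43,8],[48,0]]
[[9,6],[24,20],[25,0],[29,4],[34,10],[40,4],[43,8],[48,0]]
[[9,16],[24,20],[25,16],[29,4],[34,10],[40,4],[43,8],[48,0]]
[[2,16],[24,20],[25,16],[29,4],[34,10],[40,4],[43,8],[48,0]]
[[2,16],[24,20],[25,16],[29,4],[34,10],[36,16],[38,10],[40,4],[43,8],[48,0]]
[[2,16],[24,20],[25,16],[29,4],[34,10],[36,16],[38,10],[40,16],[45,8],[48,0]]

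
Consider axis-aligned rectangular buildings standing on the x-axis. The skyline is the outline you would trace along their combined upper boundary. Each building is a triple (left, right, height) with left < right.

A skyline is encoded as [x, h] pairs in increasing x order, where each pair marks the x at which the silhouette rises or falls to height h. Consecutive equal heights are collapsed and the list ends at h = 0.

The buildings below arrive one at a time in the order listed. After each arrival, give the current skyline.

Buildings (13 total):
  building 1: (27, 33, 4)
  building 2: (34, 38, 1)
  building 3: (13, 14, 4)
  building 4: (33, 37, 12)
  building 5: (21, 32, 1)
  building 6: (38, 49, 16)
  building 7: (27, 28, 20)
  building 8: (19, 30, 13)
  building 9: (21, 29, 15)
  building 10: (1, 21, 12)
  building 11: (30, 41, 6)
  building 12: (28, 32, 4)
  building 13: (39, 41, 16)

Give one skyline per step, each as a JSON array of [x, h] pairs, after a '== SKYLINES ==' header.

== SKYLINES ==
[[27,4],[33,0]]
[[27,4],[33,0],[34,1],[38,0]]
[[13,4],[14,0],[27,4],[33,0],[34,1],[38,0]]
[[13,4],[14,0],[27,4],[33,12],[37,1],[38,0]]
[[13,4],[14,0],[21,1],[27,4],[33,12],[37,1],[38,0]]
[[13,4],[14,0],[21,1],[27,4],[33,12],[37,1],[38,16],[49,0]]
[[13,4],[14,0],[21,1],[27,20],[28,4],[33,12],[37,1],[38,16],[49,0]]
[[13,4],[14,0],[19,13],[27,20],[28,13],[30,4],[33,12],[37,1],[38,16],[49,0]]
[[13,4],[14,0],[19,13],[21,15],[27,20],[28,15],[29,13],[30,4],[33,12],[37,1],[38,16],[49,0]]
[[1,12],[19,13],[21,15],[27,20],[28,15],[29,13],[30,4],[33,12],[37,1],[38,16],[49,0]]
[[1,12],[19,13],[21,15],[27,20],[28,15],[29,13],[30,6],[33,12],[37,6],[38,16],[49,0]]
[[1,12],[19,13],[21,15],[27,20],[28,15],[29,13],[30,6],[33,12],[37,6],[38,16],[49,0]]
[[1,12],[19,13],[21,15],[27,20],[28,15],[29,13],[30,6],[33,12],[37,6],[38,16],[49,0]]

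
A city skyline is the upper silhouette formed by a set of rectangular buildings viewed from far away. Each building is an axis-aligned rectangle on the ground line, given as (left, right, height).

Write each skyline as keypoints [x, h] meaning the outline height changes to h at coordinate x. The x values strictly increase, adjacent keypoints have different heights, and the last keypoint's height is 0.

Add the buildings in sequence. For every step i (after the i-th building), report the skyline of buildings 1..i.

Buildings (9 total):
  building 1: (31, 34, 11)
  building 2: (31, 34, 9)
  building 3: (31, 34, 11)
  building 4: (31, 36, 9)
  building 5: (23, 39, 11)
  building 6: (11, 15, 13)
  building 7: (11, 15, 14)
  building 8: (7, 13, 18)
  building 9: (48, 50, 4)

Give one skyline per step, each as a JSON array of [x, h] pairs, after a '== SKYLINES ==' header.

== SKYLINES ==
[[31,11],[34,0]]
[[31,11],[34,0]]
[[31,11],[34,0]]
[[31,11],[34,9],[36,0]]
[[23,11],[39,0]]
[[11,13],[15,0],[23,11],[39,0]]
[[11,14],[15,0],[23,11],[39,0]]
[[7,18],[13,14],[15,0],[23,11],[39,0]]
[[7,18],[13,14],[15,0],[23,11],[39,0],[48,4],[50,0]]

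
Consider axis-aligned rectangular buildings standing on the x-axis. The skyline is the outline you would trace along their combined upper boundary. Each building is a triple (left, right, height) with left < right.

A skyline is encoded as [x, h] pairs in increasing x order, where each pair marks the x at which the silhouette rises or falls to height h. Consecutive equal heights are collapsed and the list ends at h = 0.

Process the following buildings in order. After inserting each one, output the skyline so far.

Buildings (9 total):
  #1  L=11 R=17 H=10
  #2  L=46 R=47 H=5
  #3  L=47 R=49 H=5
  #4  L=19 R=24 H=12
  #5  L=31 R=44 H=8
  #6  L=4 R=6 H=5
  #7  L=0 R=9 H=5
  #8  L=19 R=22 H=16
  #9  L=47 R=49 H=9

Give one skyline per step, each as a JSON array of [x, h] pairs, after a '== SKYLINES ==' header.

== SKYLINES ==
[[11,10],[17,0]]
[[11,10],[17,0],[46,5],[47,0]]
[[11,10],[17,0],[46,5],[49,0]]
[[11,10],[17,0],[19,12],[24,0],[46,5],[49,0]]
[[11,10],[17,0],[19,12],[24,0],[31,8],[44,0],[46,5],[49,0]]
[[4,5],[6,0],[11,10],[17,0],[19,12],[24,0],[31,8],[44,0],[46,5],[49,0]]
[[0,5],[9,0],[11,10],[17,0],[19,12],[24,0],[31,8],[44,0],[46,5],[49,0]]
[[0,5],[9,0],[11,10],[17,0],[19,16],[22,12],[24,0],[31,8],[44,0],[46,5],[49,0]]
[[0,5],[9,0],[11,10],[17,0],[19,16],[22,12],[24,0],[31,8],[44,0],[46,5],[47,9],[49,0]]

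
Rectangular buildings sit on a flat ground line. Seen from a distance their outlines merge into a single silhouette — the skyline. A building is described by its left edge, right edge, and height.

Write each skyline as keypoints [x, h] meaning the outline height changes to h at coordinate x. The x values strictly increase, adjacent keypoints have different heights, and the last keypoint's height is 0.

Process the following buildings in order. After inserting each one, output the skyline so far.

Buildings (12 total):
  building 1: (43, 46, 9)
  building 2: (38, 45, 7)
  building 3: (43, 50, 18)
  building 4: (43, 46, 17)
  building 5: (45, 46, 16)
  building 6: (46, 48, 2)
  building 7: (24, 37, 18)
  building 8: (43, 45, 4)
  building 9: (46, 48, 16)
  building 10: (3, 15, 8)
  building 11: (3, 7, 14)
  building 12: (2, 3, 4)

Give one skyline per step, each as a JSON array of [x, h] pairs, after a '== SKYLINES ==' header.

== SKYLINES ==
[[43,9],[46,0]]
[[38,7],[43,9],[46,0]]
[[38,7],[43,18],[50,0]]
[[38,7],[43,18],[50,0]]
[[38,7],[43,18],[50,0]]
[[38,7],[43,18],[50,0]]
[[24,18],[37,0],[38,7],[43,18],[50,0]]
[[24,18],[37,0],[38,7],[43,18],[50,0]]
[[24,18],[37,0],[38,7],[43,18],[50,0]]
[[3,8],[15,0],[24,18],[37,0],[38,7],[43,18],[50,0]]
[[3,14],[7,8],[15,0],[24,18],[37,0],[38,7],[43,18],[50,0]]
[[2,4],[3,14],[7,8],[15,0],[24,18],[37,0],[38,7],[43,18],[50,0]]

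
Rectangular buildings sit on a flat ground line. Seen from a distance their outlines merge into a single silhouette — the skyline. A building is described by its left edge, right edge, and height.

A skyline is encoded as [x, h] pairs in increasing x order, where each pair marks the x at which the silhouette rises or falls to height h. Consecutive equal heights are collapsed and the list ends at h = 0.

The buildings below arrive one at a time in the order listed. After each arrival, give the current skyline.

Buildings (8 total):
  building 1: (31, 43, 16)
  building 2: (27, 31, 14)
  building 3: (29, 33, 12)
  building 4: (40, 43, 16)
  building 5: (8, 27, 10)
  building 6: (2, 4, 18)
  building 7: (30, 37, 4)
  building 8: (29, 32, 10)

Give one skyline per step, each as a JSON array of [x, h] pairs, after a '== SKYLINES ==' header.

== SKYLINES ==
[[31,16],[43,0]]
[[27,14],[31,16],[43,0]]
[[27,14],[31,16],[43,0]]
[[27,14],[31,16],[43,0]]
[[8,10],[27,14],[31,16],[43,0]]
[[2,18],[4,0],[8,10],[27,14],[31,16],[43,0]]
[[2,18],[4,0],[8,10],[27,14],[31,16],[43,0]]
[[2,18],[4,0],[8,10],[27,14],[31,16],[43,0]]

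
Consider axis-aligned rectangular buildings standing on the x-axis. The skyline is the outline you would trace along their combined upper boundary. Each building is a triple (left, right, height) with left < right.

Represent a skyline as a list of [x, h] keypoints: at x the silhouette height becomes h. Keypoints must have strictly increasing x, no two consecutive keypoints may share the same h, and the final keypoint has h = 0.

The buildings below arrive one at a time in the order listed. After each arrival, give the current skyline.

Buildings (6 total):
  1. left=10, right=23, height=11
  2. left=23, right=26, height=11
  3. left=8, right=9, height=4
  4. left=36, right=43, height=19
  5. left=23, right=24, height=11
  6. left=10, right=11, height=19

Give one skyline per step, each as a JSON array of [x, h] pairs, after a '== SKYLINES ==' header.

== SKYLINES ==
[[10,11],[23,0]]
[[10,11],[26,0]]
[[8,4],[9,0],[10,11],[26,0]]
[[8,4],[9,0],[10,11],[26,0],[36,19],[43,0]]
[[8,4],[9,0],[10,11],[26,0],[36,19],[43,0]]
[[8,4],[9,0],[10,19],[11,11],[26,0],[36,19],[43,0]]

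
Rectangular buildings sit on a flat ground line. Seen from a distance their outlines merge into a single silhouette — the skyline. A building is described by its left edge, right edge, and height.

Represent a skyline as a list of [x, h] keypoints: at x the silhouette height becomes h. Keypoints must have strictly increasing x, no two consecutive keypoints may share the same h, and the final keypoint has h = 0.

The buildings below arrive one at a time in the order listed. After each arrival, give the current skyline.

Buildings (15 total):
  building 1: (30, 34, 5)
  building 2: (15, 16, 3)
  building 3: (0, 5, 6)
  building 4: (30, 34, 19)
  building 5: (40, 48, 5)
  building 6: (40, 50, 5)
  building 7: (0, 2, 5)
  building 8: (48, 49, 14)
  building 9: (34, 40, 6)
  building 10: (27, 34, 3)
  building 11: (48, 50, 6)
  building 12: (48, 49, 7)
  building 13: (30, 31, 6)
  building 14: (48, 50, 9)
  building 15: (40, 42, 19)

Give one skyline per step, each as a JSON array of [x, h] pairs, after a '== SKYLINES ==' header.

== SKYLINES ==
[[30,5],[34,0]]
[[15,3],[16,0],[30,5],[34,0]]
[[0,6],[5,0],[15,3],[16,0],[30,5],[34,0]]
[[0,6],[5,0],[15,3],[16,0],[30,19],[34,0]]
[[0,6],[5,0],[15,3],[16,0],[30,19],[34,0],[40,5],[48,0]]
[[0,6],[5,0],[15,3],[16,0],[30,19],[34,0],[40,5],[50,0]]
[[0,6],[5,0],[15,3],[16,0],[30,19],[34,0],[40,5],[50,0]]
[[0,6],[5,0],[15,3],[16,0],[30,19],[34,0],[40,5],[48,14],[49,5],[50,0]]
[[0,6],[5,0],[15,3],[16,0],[30,19],[34,6],[40,5],[48,14],[49,5],[50,0]]
[[0,6],[5,0],[15,3],[16,0],[27,3],[30,19],[34,6],[40,5],[48,14],[49,5],[50,0]]
[[0,6],[5,0],[15,3],[16,0],[27,3],[30,19],[34,6],[40,5],[48,14],[49,6],[50,0]]
[[0,6],[5,0],[15,3],[16,0],[27,3],[30,19],[34,6],[40,5],[48,14],[49,6],[50,0]]
[[0,6],[5,0],[15,3],[16,0],[27,3],[30,19],[34,6],[40,5],[48,14],[49,6],[50,0]]
[[0,6],[5,0],[15,3],[16,0],[27,3],[30,19],[34,6],[40,5],[48,14],[49,9],[50,0]]
[[0,6],[5,0],[15,3],[16,0],[27,3],[30,19],[34,6],[40,19],[42,5],[48,14],[49,9],[50,0]]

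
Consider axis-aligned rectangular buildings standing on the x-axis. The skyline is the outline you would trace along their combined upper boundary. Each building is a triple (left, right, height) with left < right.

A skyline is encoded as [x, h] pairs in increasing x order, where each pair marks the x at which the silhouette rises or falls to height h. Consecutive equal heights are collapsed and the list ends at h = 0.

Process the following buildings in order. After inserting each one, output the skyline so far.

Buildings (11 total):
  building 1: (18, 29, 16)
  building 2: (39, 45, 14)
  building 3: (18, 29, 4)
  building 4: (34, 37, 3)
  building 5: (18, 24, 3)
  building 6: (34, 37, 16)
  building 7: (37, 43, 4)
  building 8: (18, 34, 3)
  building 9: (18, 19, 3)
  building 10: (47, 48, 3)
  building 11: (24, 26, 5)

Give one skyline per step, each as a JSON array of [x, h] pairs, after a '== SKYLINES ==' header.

== SKYLINES ==
[[18,16],[29,0]]
[[18,16],[29,0],[39,14],[45,0]]
[[18,16],[29,0],[39,14],[45,0]]
[[18,16],[29,0],[34,3],[37,0],[39,14],[45,0]]
[[18,16],[29,0],[34,3],[37,0],[39,14],[45,0]]
[[18,16],[29,0],[34,16],[37,0],[39,14],[45,0]]
[[18,16],[29,0],[34,16],[37,4],[39,14],[45,0]]
[[18,16],[29,3],[34,16],[37,4],[39,14],[45,0]]
[[18,16],[29,3],[34,16],[37,4],[39,14],[45,0]]
[[18,16],[29,3],[34,16],[37,4],[39,14],[45,0],[47,3],[48,0]]
[[18,16],[29,3],[34,16],[37,4],[39,14],[45,0],[47,3],[48,0]]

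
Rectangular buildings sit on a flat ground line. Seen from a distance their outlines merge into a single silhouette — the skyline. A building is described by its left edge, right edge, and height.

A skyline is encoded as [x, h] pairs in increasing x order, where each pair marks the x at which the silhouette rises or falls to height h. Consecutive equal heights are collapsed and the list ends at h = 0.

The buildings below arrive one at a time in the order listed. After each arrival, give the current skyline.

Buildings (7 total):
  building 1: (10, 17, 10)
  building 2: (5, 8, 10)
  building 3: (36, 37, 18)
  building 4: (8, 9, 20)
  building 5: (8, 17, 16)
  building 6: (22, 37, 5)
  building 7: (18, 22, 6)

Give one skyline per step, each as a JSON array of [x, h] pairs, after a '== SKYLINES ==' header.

== SKYLINES ==
[[10,10],[17,0]]
[[5,10],[8,0],[10,10],[17,0]]
[[5,10],[8,0],[10,10],[17,0],[36,18],[37,0]]
[[5,10],[8,20],[9,0],[10,10],[17,0],[36,18],[37,0]]
[[5,10],[8,20],[9,16],[17,0],[36,18],[37,0]]
[[5,10],[8,20],[9,16],[17,0],[22,5],[36,18],[37,0]]
[[5,10],[8,20],[9,16],[17,0],[18,6],[22,5],[36,18],[37,0]]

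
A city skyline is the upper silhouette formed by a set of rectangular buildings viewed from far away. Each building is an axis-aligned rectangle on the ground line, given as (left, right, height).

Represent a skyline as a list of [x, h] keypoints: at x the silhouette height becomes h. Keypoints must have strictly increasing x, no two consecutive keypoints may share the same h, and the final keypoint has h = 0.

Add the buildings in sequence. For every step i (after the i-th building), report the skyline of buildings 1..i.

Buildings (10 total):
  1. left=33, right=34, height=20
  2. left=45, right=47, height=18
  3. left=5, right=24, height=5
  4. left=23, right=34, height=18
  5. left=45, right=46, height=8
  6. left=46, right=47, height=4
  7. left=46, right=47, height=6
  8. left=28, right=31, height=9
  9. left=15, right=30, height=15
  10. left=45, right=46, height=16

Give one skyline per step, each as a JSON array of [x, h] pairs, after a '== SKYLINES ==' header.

== SKYLINES ==
[[33,20],[34,0]]
[[33,20],[34,0],[45,18],[47,0]]
[[5,5],[24,0],[33,20],[34,0],[45,18],[47,0]]
[[5,5],[23,18],[33,20],[34,0],[45,18],[47,0]]
[[5,5],[23,18],[33,20],[34,0],[45,18],[47,0]]
[[5,5],[23,18],[33,20],[34,0],[45,18],[47,0]]
[[5,5],[23,18],[33,20],[34,0],[45,18],[47,0]]
[[5,5],[23,18],[33,20],[34,0],[45,18],[47,0]]
[[5,5],[15,15],[23,18],[33,20],[34,0],[45,18],[47,0]]
[[5,5],[15,15],[23,18],[33,20],[34,0],[45,18],[47,0]]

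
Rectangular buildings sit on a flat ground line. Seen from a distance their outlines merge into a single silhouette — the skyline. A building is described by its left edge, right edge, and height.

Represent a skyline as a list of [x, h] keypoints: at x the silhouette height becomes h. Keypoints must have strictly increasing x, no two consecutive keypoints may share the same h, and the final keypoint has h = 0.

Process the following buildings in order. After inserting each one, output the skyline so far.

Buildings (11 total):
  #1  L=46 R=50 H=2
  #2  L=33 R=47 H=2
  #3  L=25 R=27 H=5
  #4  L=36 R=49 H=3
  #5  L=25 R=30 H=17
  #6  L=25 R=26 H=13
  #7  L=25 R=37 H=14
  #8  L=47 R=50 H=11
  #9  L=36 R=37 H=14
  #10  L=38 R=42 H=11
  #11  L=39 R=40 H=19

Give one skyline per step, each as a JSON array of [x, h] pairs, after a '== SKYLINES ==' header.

== SKYLINES ==
[[46,2],[50,0]]
[[33,2],[50,0]]
[[25,5],[27,0],[33,2],[50,0]]
[[25,5],[27,0],[33,2],[36,3],[49,2],[50,0]]
[[25,17],[30,0],[33,2],[36,3],[49,2],[50,0]]
[[25,17],[30,0],[33,2],[36,3],[49,2],[50,0]]
[[25,17],[30,14],[37,3],[49,2],[50,0]]
[[25,17],[30,14],[37,3],[47,11],[50,0]]
[[25,17],[30,14],[37,3],[47,11],[50,0]]
[[25,17],[30,14],[37,3],[38,11],[42,3],[47,11],[50,0]]
[[25,17],[30,14],[37,3],[38,11],[39,19],[40,11],[42,3],[47,11],[50,0]]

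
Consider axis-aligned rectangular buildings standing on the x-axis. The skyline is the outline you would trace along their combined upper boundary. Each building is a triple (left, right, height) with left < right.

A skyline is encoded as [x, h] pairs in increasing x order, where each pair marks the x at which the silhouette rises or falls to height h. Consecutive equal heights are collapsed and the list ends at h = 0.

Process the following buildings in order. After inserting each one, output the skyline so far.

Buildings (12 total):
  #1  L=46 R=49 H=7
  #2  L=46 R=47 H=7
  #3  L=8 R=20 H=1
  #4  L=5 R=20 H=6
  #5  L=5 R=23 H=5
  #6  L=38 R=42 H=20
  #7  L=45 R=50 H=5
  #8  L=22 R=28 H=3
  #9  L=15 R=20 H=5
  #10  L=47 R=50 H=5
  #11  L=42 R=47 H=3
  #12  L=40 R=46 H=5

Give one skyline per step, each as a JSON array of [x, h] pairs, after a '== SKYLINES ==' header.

== SKYLINES ==
[[46,7],[49,0]]
[[46,7],[49,0]]
[[8,1],[20,0],[46,7],[49,0]]
[[5,6],[20,0],[46,7],[49,0]]
[[5,6],[20,5],[23,0],[46,7],[49,0]]
[[5,6],[20,5],[23,0],[38,20],[42,0],[46,7],[49,0]]
[[5,6],[20,5],[23,0],[38,20],[42,0],[45,5],[46,7],[49,5],[50,0]]
[[5,6],[20,5],[23,3],[28,0],[38,20],[42,0],[45,5],[46,7],[49,5],[50,0]]
[[5,6],[20,5],[23,3],[28,0],[38,20],[42,0],[45,5],[46,7],[49,5],[50,0]]
[[5,6],[20,5],[23,3],[28,0],[38,20],[42,0],[45,5],[46,7],[49,5],[50,0]]
[[5,6],[20,5],[23,3],[28,0],[38,20],[42,3],[45,5],[46,7],[49,5],[50,0]]
[[5,6],[20,5],[23,3],[28,0],[38,20],[42,5],[46,7],[49,5],[50,0]]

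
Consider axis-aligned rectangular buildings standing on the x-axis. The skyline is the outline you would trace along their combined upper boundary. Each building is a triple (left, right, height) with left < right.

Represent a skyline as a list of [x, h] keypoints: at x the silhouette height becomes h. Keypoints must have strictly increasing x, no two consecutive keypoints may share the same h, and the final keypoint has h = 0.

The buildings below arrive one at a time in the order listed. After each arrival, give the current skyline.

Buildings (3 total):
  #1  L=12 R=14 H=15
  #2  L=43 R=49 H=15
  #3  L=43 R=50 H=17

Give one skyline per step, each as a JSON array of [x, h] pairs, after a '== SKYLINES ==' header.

== SKYLINES ==
[[12,15],[14,0]]
[[12,15],[14,0],[43,15],[49,0]]
[[12,15],[14,0],[43,17],[50,0]]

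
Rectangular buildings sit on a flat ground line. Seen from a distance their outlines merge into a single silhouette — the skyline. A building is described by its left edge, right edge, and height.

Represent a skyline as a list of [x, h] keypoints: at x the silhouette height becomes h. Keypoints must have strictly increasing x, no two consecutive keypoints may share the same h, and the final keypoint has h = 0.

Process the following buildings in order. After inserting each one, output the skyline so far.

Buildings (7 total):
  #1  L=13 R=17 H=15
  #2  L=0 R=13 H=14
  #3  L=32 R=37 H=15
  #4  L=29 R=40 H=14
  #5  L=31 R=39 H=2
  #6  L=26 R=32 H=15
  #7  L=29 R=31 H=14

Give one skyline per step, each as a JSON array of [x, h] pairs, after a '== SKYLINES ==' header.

== SKYLINES ==
[[13,15],[17,0]]
[[0,14],[13,15],[17,0]]
[[0,14],[13,15],[17,0],[32,15],[37,0]]
[[0,14],[13,15],[17,0],[29,14],[32,15],[37,14],[40,0]]
[[0,14],[13,15],[17,0],[29,14],[32,15],[37,14],[40,0]]
[[0,14],[13,15],[17,0],[26,15],[37,14],[40,0]]
[[0,14],[13,15],[17,0],[26,15],[37,14],[40,0]]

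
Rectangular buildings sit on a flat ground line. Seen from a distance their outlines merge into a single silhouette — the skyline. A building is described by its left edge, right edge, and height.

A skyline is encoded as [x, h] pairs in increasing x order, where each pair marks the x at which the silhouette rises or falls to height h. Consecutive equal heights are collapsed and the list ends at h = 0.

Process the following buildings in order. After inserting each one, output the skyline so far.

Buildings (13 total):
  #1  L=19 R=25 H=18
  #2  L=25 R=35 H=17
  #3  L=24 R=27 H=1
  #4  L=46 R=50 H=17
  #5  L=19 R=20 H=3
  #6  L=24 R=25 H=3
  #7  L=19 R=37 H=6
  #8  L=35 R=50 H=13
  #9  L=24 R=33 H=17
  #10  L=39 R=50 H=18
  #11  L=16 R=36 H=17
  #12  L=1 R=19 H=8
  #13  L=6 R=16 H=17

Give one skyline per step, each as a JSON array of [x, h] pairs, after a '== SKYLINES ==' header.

== SKYLINES ==
[[19,18],[25,0]]
[[19,18],[25,17],[35,0]]
[[19,18],[25,17],[35,0]]
[[19,18],[25,17],[35,0],[46,17],[50,0]]
[[19,18],[25,17],[35,0],[46,17],[50,0]]
[[19,18],[25,17],[35,0],[46,17],[50,0]]
[[19,18],[25,17],[35,6],[37,0],[46,17],[50,0]]
[[19,18],[25,17],[35,13],[46,17],[50,0]]
[[19,18],[25,17],[35,13],[46,17],[50,0]]
[[19,18],[25,17],[35,13],[39,18],[50,0]]
[[16,17],[19,18],[25,17],[36,13],[39,18],[50,0]]
[[1,8],[16,17],[19,18],[25,17],[36,13],[39,18],[50,0]]
[[1,8],[6,17],[19,18],[25,17],[36,13],[39,18],[50,0]]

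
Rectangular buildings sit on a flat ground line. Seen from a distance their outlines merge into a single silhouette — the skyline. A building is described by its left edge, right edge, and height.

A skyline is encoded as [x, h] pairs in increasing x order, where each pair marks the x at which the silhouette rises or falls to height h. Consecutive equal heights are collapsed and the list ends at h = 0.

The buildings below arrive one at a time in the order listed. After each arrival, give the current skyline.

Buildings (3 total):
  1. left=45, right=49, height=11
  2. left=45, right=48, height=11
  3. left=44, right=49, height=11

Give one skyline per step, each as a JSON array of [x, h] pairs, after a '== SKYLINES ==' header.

== SKYLINES ==
[[45,11],[49,0]]
[[45,11],[49,0]]
[[44,11],[49,0]]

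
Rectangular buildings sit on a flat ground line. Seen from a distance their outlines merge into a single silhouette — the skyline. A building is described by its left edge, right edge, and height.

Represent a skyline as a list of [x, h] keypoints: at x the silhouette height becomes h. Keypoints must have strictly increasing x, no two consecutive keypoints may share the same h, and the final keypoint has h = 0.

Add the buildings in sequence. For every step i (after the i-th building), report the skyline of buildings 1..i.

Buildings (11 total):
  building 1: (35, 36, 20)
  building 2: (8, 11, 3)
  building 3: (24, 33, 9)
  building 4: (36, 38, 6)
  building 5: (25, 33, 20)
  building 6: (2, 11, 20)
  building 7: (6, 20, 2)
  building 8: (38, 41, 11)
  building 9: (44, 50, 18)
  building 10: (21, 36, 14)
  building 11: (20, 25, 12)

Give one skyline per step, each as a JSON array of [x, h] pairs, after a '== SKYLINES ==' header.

== SKYLINES ==
[[35,20],[36,0]]
[[8,3],[11,0],[35,20],[36,0]]
[[8,3],[11,0],[24,9],[33,0],[35,20],[36,0]]
[[8,3],[11,0],[24,9],[33,0],[35,20],[36,6],[38,0]]
[[8,3],[11,0],[24,9],[25,20],[33,0],[35,20],[36,6],[38,0]]
[[2,20],[11,0],[24,9],[25,20],[33,0],[35,20],[36,6],[38,0]]
[[2,20],[11,2],[20,0],[24,9],[25,20],[33,0],[35,20],[36,6],[38,0]]
[[2,20],[11,2],[20,0],[24,9],[25,20],[33,0],[35,20],[36,6],[38,11],[41,0]]
[[2,20],[11,2],[20,0],[24,9],[25,20],[33,0],[35,20],[36,6],[38,11],[41,0],[44,18],[50,0]]
[[2,20],[11,2],[20,0],[21,14],[25,20],[33,14],[35,20],[36,6],[38,11],[41,0],[44,18],[50,0]]
[[2,20],[11,2],[20,12],[21,14],[25,20],[33,14],[35,20],[36,6],[38,11],[41,0],[44,18],[50,0]]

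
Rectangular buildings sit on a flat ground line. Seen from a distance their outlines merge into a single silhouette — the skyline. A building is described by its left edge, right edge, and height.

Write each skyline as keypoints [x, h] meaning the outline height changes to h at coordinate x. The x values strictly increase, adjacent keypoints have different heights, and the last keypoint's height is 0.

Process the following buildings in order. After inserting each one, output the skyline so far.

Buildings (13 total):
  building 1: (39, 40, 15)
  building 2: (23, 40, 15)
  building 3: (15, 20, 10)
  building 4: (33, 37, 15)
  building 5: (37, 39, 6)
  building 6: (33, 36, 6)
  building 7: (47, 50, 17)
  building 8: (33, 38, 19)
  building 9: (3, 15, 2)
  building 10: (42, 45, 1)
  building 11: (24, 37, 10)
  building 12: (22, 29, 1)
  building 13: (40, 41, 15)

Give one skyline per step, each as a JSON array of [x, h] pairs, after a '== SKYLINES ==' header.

== SKYLINES ==
[[39,15],[40,0]]
[[23,15],[40,0]]
[[15,10],[20,0],[23,15],[40,0]]
[[15,10],[20,0],[23,15],[40,0]]
[[15,10],[20,0],[23,15],[40,0]]
[[15,10],[20,0],[23,15],[40,0]]
[[15,10],[20,0],[23,15],[40,0],[47,17],[50,0]]
[[15,10],[20,0],[23,15],[33,19],[38,15],[40,0],[47,17],[50,0]]
[[3,2],[15,10],[20,0],[23,15],[33,19],[38,15],[40,0],[47,17],[50,0]]
[[3,2],[15,10],[20,0],[23,15],[33,19],[38,15],[40,0],[42,1],[45,0],[47,17],[50,0]]
[[3,2],[15,10],[20,0],[23,15],[33,19],[38,15],[40,0],[42,1],[45,0],[47,17],[50,0]]
[[3,2],[15,10],[20,0],[22,1],[23,15],[33,19],[38,15],[40,0],[42,1],[45,0],[47,17],[50,0]]
[[3,2],[15,10],[20,0],[22,1],[23,15],[33,19],[38,15],[41,0],[42,1],[45,0],[47,17],[50,0]]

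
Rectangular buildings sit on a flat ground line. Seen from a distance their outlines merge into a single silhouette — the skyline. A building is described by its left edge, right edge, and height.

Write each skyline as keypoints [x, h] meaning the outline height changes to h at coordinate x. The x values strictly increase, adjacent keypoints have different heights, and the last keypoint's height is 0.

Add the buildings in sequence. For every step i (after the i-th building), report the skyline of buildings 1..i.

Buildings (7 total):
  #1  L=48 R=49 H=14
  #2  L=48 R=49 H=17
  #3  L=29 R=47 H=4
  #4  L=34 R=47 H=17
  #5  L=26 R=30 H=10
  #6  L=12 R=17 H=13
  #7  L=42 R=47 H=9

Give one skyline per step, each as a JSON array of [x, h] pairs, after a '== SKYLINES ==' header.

== SKYLINES ==
[[48,14],[49,0]]
[[48,17],[49,0]]
[[29,4],[47,0],[48,17],[49,0]]
[[29,4],[34,17],[47,0],[48,17],[49,0]]
[[26,10],[30,4],[34,17],[47,0],[48,17],[49,0]]
[[12,13],[17,0],[26,10],[30,4],[34,17],[47,0],[48,17],[49,0]]
[[12,13],[17,0],[26,10],[30,4],[34,17],[47,0],[48,17],[49,0]]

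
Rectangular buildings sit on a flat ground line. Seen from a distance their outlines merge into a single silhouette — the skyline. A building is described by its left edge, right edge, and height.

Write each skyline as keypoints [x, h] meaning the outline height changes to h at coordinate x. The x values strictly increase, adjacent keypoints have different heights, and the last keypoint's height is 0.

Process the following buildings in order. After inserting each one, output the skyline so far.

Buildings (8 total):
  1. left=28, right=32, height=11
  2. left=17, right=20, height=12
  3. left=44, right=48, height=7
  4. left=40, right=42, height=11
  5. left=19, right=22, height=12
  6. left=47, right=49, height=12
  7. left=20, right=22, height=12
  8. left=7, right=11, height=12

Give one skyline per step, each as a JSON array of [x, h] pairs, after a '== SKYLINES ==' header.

== SKYLINES ==
[[28,11],[32,0]]
[[17,12],[20,0],[28,11],[32,0]]
[[17,12],[20,0],[28,11],[32,0],[44,7],[48,0]]
[[17,12],[20,0],[28,11],[32,0],[40,11],[42,0],[44,7],[48,0]]
[[17,12],[22,0],[28,11],[32,0],[40,11],[42,0],[44,7],[48,0]]
[[17,12],[22,0],[28,11],[32,0],[40,11],[42,0],[44,7],[47,12],[49,0]]
[[17,12],[22,0],[28,11],[32,0],[40,11],[42,0],[44,7],[47,12],[49,0]]
[[7,12],[11,0],[17,12],[22,0],[28,11],[32,0],[40,11],[42,0],[44,7],[47,12],[49,0]]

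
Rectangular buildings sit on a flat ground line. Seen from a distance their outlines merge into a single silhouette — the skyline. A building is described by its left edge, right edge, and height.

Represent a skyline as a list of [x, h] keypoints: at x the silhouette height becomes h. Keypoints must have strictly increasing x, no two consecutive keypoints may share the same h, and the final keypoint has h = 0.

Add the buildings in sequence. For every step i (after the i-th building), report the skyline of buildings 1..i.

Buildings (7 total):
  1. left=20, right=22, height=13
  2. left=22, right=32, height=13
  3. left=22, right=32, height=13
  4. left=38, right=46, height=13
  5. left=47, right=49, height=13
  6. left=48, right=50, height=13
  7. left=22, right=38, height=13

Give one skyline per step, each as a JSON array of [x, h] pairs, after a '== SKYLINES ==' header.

== SKYLINES ==
[[20,13],[22,0]]
[[20,13],[32,0]]
[[20,13],[32,0]]
[[20,13],[32,0],[38,13],[46,0]]
[[20,13],[32,0],[38,13],[46,0],[47,13],[49,0]]
[[20,13],[32,0],[38,13],[46,0],[47,13],[50,0]]
[[20,13],[46,0],[47,13],[50,0]]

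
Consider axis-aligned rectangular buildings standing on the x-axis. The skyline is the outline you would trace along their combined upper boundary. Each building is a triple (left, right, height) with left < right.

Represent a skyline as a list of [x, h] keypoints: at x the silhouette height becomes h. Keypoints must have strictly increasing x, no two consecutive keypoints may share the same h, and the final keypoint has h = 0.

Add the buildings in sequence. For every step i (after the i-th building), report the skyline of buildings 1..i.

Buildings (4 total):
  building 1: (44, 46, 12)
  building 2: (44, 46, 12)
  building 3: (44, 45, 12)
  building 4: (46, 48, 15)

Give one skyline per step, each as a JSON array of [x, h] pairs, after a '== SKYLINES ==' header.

== SKYLINES ==
[[44,12],[46,0]]
[[44,12],[46,0]]
[[44,12],[46,0]]
[[44,12],[46,15],[48,0]]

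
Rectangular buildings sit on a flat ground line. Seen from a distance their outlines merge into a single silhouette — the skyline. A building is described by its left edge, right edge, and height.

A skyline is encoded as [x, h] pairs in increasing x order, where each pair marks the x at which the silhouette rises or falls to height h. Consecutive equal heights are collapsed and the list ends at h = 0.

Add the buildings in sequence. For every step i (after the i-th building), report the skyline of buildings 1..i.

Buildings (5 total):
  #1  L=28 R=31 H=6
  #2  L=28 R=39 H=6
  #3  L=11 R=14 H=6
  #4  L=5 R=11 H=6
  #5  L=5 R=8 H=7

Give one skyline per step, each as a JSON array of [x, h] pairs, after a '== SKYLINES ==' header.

== SKYLINES ==
[[28,6],[31,0]]
[[28,6],[39,0]]
[[11,6],[14,0],[28,6],[39,0]]
[[5,6],[14,0],[28,6],[39,0]]
[[5,7],[8,6],[14,0],[28,6],[39,0]]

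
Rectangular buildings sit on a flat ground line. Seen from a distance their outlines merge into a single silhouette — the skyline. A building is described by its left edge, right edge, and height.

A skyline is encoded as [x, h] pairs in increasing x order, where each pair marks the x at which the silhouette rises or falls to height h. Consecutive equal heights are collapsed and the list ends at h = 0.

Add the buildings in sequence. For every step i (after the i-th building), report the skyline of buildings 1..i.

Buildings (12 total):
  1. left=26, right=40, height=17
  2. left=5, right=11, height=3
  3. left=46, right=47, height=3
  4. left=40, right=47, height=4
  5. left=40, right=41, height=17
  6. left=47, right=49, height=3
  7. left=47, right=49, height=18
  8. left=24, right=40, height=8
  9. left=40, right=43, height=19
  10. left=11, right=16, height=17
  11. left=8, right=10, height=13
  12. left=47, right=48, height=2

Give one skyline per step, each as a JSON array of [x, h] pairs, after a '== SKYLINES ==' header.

== SKYLINES ==
[[26,17],[40,0]]
[[5,3],[11,0],[26,17],[40,0]]
[[5,3],[11,0],[26,17],[40,0],[46,3],[47,0]]
[[5,3],[11,0],[26,17],[40,4],[47,0]]
[[5,3],[11,0],[26,17],[41,4],[47,0]]
[[5,3],[11,0],[26,17],[41,4],[47,3],[49,0]]
[[5,3],[11,0],[26,17],[41,4],[47,18],[49,0]]
[[5,3],[11,0],[24,8],[26,17],[41,4],[47,18],[49,0]]
[[5,3],[11,0],[24,8],[26,17],[40,19],[43,4],[47,18],[49,0]]
[[5,3],[11,17],[16,0],[24,8],[26,17],[40,19],[43,4],[47,18],[49,0]]
[[5,3],[8,13],[10,3],[11,17],[16,0],[24,8],[26,17],[40,19],[43,4],[47,18],[49,0]]
[[5,3],[8,13],[10,3],[11,17],[16,0],[24,8],[26,17],[40,19],[43,4],[47,18],[49,0]]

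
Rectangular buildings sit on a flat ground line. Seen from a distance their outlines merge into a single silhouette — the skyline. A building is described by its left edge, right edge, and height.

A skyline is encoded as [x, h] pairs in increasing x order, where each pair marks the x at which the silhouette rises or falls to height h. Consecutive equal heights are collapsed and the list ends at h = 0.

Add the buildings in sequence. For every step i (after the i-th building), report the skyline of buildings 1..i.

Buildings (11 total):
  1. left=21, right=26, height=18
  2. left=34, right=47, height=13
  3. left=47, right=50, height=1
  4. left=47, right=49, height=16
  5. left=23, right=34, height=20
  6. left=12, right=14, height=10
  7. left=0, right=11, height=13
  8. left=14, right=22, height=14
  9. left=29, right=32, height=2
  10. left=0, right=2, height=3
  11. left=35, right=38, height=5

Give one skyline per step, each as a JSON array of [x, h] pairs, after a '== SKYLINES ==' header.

== SKYLINES ==
[[21,18],[26,0]]
[[21,18],[26,0],[34,13],[47,0]]
[[21,18],[26,0],[34,13],[47,1],[50,0]]
[[21,18],[26,0],[34,13],[47,16],[49,1],[50,0]]
[[21,18],[23,20],[34,13],[47,16],[49,1],[50,0]]
[[12,10],[14,0],[21,18],[23,20],[34,13],[47,16],[49,1],[50,0]]
[[0,13],[11,0],[12,10],[14,0],[21,18],[23,20],[34,13],[47,16],[49,1],[50,0]]
[[0,13],[11,0],[12,10],[14,14],[21,18],[23,20],[34,13],[47,16],[49,1],[50,0]]
[[0,13],[11,0],[12,10],[14,14],[21,18],[23,20],[34,13],[47,16],[49,1],[50,0]]
[[0,13],[11,0],[12,10],[14,14],[21,18],[23,20],[34,13],[47,16],[49,1],[50,0]]
[[0,13],[11,0],[12,10],[14,14],[21,18],[23,20],[34,13],[47,16],[49,1],[50,0]]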